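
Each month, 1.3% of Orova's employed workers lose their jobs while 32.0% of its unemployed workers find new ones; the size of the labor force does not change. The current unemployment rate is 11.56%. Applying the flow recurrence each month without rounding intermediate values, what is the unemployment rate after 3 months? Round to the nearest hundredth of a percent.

With a fixed labor force, u_{t+1} = u_t + s·(1−u_t) − f·u_t = u_t·(1−s−f) + s.
Here 1−s−f = 0.667 and s = 0.013.
u_1 = 0.115600 × 0.667 + 0.013 = 0.090105.
u_2 = 0.090105 × 0.667 + 0.013 = 0.073100.
u_3 = 0.073100 × 0.667 + 0.013 = 0.061758.

Unemployment rate after three months ≈ 6.18%.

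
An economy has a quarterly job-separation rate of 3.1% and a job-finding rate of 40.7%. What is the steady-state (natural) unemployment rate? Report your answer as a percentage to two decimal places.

Steady-state unemployment rate ≈ 7.08%.

At steady state the flows balance: s·E = f·U, so U/(E+U) = s/(s+f).
u* = 3.1 / (3.1 + 40.7) = 3.1 / 43.80 = 7.08%.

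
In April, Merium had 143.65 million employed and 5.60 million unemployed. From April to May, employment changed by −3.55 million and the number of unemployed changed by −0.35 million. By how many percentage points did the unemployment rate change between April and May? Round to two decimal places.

April: labor force = 143.65 + 5.60 = 149.25; u = 5.60/149.25 = 3.75%.
May: labor force = 140.10 + 5.25 = 145.35; u = 5.25/145.35 = 3.61%.
Change = 3.61% − 3.75% = −0.14 pp.

The unemployment rate changed by −0.14 percentage points.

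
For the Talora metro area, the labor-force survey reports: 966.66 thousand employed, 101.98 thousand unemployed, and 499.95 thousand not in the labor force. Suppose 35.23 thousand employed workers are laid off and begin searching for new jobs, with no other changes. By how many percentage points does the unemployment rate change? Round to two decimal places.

Initially, labor force = 966.66 + 101.98 = 1,068.64 thousand, so u = 101.98/1,068.64 = 9.54%.
After the change, employed falls and unemployed rises by 35.23; labor force unchanged → E = 931.43, U = 137.21, labor force = 1,068.64 thousand.
New unemployment rate = 137.21 / 1,068.64 = 12.84%.
Change = 12.84% − 9.54% = +3.30 percentage points.

The unemployment rate changes by +3.30 percentage points.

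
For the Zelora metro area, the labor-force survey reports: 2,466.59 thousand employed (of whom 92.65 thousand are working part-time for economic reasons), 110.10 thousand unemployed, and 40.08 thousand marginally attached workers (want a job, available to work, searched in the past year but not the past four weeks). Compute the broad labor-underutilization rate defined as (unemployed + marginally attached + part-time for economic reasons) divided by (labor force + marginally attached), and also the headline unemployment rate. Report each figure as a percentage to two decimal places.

Labor force = 2,466.59 + 110.10 = 2,576.69 thousand.
Numerator = 110.10 + 40.08 + 92.65 = 242.83 thousand.
Denominator = 2,576.69 + 40.08 = 2,616.77 thousand.
Broad rate = 242.83 / 2,616.77 = 9.28%.
Headline unemployment rate = 110.10 / 2,576.69 = 4.27%.

Broad underutilization rate ≈ 9.28%; headline unemployment rate ≈ 4.27%.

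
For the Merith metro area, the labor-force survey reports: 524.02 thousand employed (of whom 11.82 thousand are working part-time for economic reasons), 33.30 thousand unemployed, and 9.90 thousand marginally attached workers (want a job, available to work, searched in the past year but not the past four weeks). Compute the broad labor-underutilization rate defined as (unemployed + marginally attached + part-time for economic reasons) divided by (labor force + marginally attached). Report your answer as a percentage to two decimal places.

Broad underutilization rate ≈ 9.70%.

Labor force = 524.02 + 33.30 = 557.32 thousand.
Numerator = 33.30 + 9.90 + 11.82 = 55.02 thousand.
Denominator = 557.32 + 9.90 = 567.22 thousand.
Broad rate = 55.02 / 567.22 = 9.70%.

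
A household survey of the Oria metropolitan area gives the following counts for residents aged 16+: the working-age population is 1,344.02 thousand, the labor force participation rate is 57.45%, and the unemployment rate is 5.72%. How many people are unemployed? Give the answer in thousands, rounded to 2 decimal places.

Labor force = 0.5745 × 1,344.02 = 772.14 thousand.
Unemployed = 0.0572 × 772.14 ≈ 44.17 thousand.

About 44.17 thousand are unemployed.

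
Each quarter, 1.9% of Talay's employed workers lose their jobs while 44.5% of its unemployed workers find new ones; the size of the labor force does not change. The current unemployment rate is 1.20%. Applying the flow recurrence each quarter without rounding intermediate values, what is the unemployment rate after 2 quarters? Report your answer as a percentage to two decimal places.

Unemployment rate after two quarters ≈ 3.26%.

With a fixed labor force, u_{t+1} = u_t + s·(1−u_t) − f·u_t = u_t·(1−s−f) + s.
Here 1−s−f = 0.536 and s = 0.019.
u_1 = 0.012000 × 0.536 + 0.019 = 0.025432.
u_2 = 0.025432 × 0.536 + 0.019 = 0.032632.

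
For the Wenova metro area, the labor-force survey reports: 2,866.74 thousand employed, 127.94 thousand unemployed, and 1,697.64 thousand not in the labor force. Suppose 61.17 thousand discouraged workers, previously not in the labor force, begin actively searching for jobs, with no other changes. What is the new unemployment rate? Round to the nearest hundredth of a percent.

Initially, labor force = 2,866.74 + 127.94 = 2,994.68 thousand, so u = 127.94/2,994.68 = 4.27%.
After the change, unemployed and labor force both rise by 61.17 → E = 2,866.74, U = 189.11, labor force = 3,055.85 thousand.
New unemployment rate = 189.11 / 3,055.85 = 6.19%.

New unemployment rate ≈ 6.19%.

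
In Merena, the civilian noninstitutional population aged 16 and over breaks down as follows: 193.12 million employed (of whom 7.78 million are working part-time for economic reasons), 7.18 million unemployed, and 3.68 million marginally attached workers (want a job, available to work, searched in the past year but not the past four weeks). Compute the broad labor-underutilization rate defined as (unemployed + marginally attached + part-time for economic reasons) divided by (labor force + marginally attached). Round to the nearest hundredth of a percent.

Labor force = 193.12 + 7.18 = 200.30 million.
Numerator = 7.18 + 3.68 + 7.78 = 18.64 million.
Denominator = 200.30 + 3.68 = 203.98 million.
Broad rate = 18.64 / 203.98 = 9.14%.

Broad underutilization rate ≈ 9.14%.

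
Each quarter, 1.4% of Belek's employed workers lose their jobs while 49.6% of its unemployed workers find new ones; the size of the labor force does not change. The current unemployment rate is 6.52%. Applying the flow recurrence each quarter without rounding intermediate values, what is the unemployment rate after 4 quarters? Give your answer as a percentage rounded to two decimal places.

Unemployment rate after four quarters ≈ 2.96%.

With a fixed labor force, u_{t+1} = u_t + s·(1−u_t) − f·u_t = u_t·(1−s−f) + s.
Here 1−s−f = 0.490 and s = 0.014.
u_1 = 0.065200 × 0.490 + 0.014 = 0.045948.
u_2 = 0.045948 × 0.490 + 0.014 = 0.036515.
u_3 = 0.036515 × 0.490 + 0.014 = 0.031892.
u_4 = 0.031892 × 0.490 + 0.014 = 0.029627.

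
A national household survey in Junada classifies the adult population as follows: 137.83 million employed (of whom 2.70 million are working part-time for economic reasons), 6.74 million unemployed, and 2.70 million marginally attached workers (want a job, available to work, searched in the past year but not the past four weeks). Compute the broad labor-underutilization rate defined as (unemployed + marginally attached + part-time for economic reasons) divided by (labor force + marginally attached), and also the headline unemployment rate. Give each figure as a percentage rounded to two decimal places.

Labor force = 137.83 + 6.74 = 144.57 million.
Numerator = 6.74 + 2.70 + 2.70 = 12.14 million.
Denominator = 144.57 + 2.70 = 147.27 million.
Broad rate = 12.14 / 147.27 = 8.24%.
Headline unemployment rate = 6.74 / 144.57 = 4.66%.

Broad underutilization rate ≈ 8.24%; headline unemployment rate ≈ 4.66%.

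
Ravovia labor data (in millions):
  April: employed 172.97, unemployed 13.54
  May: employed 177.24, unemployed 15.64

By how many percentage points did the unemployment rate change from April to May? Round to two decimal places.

April: labor force = 172.97 + 13.54 = 186.51; u = 13.54/186.51 = 7.26%.
May: labor force = 177.24 + 15.64 = 192.88; u = 15.64/192.88 = 8.11%.
Change = 8.11% − 7.26% = +0.85 pp.

The unemployment rate changed by +0.85 percentage points.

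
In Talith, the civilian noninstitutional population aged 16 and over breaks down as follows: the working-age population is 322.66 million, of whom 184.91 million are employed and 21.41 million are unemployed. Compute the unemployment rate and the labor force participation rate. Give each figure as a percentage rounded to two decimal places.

Unemployment rate ≈ 10.38%; labor force participation rate ≈ 63.94%.

Labor force = employed + unemployed = 184.91 + 21.41 = 206.32 million.
Unemployment rate = 21.41 / 206.32 = 10.38%.
Labor force participation rate = 206.32 / 322.66 = 63.94%.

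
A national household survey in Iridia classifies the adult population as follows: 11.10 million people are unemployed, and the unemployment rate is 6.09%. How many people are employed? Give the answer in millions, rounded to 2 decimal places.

About 171.17 million are employed.

Labor force = U / u = 11.10 / 0.0609 ≈ 182.27 million.
Employed = labor force − unemployed = 182.27 − 11.10 = 171.17 million.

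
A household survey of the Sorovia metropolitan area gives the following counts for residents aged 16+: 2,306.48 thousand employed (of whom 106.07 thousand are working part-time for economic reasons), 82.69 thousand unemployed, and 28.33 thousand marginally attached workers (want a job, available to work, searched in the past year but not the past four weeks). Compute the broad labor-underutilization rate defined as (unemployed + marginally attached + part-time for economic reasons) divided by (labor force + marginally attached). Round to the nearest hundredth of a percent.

Broad underutilization rate ≈ 8.98%.

Labor force = 2,306.48 + 82.69 = 2,389.17 thousand.
Numerator = 82.69 + 28.33 + 106.07 = 217.09 thousand.
Denominator = 2,389.17 + 28.33 = 2,417.50 thousand.
Broad rate = 217.09 / 2,417.50 = 8.98%.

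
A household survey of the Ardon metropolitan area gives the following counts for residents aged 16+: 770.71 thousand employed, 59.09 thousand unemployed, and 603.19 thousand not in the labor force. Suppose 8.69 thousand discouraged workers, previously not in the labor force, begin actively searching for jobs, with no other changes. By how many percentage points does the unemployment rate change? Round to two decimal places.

The unemployment rate changes by +0.96 percentage points.

Initially, labor force = 770.71 + 59.09 = 829.80 thousand, so u = 59.09/829.80 = 7.12%.
After the change, unemployed and labor force both rise by 8.69 → E = 770.71, U = 67.78, labor force = 838.49 thousand.
New unemployment rate = 67.78 / 838.49 = 8.08%.
Change = 8.08% − 7.12% = +0.96 percentage points.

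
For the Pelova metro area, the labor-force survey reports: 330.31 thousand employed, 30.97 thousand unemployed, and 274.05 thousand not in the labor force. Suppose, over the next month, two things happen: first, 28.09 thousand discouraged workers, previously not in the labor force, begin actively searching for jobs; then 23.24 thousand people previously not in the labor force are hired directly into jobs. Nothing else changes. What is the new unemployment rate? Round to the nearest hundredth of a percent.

New unemployment rate ≈ 14.31%.

Initially, labor force = 330.31 + 30.97 = 361.28 thousand, so u = 30.97/361.28 = 8.57%.
After the first change, unemployed and labor force both rise by 28.09 → E = 330.31, U = 59.06, labor force = 389.37 thousand.
After the second change, employed and labor force both rise by 23.24; unemployed unchanged → E = 353.55, U = 59.06, labor force = 412.61 thousand.
New unemployment rate = 59.06 / 412.61 = 14.31%.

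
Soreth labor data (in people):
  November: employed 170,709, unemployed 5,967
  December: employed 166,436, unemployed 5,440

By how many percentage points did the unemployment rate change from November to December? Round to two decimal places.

The unemployment rate changed by −0.21 percentage points.

November: labor force = 170,709 + 5,967 = 176,676; u = 5,967/176,676 = 3.38%.
December: labor force = 166,436 + 5,440 = 171,876; u = 5,440/171,876 = 3.17%.
Change = 3.17% − 3.38% = −0.21 pp.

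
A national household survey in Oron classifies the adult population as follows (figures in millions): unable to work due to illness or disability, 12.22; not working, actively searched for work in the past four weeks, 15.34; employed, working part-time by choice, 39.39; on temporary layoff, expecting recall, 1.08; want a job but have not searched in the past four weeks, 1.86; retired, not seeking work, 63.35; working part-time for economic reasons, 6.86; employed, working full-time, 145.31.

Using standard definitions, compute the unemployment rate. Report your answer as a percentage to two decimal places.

Employed = 39.39 + 6.86 + 145.31 = 191.56 million (anyone who worked, including part-time for economic reasons, counts as employed).
Unemployed = 15.34 + 1.08 = 16.42 million (jobless and actively searching, or on temporary layoff).
Labor force = 191.56 + 16.42 = 207.98 million.
Unemployment rate = 16.42 / 207.98 = 7.89%.

Unemployment rate ≈ 7.89%.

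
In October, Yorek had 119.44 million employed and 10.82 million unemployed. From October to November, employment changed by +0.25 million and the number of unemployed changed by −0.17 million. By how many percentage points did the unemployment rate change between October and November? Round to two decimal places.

October: labor force = 119.44 + 10.82 = 130.26; u = 10.82/130.26 = 8.31%.
November: labor force = 119.69 + 10.65 = 130.34; u = 10.65/130.34 = 8.17%.
Change = 8.17% − 8.31% = −0.14 pp.

The unemployment rate changed by −0.14 percentage points.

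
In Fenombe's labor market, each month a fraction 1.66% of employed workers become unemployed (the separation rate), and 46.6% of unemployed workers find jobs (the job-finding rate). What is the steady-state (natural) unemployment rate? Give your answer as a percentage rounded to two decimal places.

Steady-state unemployment rate ≈ 3.44%.

At steady state the flows balance: s·E = f·U, so U/(E+U) = s/(s+f).
u* = 1.66 / (1.66 + 46.6) = 1.66 / 48.26 = 3.44%.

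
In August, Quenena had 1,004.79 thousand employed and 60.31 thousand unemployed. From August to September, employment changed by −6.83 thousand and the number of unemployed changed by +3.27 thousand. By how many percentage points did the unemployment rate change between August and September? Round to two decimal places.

August: labor force = 1,004.79 + 60.31 = 1,065.10; u = 60.31/1,065.10 = 5.66%.
September: labor force = 997.96 + 63.58 = 1,061.54; u = 63.58/1,061.54 = 5.99%.
Change = 5.99% − 5.66% = +0.33 pp.

The unemployment rate changed by +0.33 percentage points.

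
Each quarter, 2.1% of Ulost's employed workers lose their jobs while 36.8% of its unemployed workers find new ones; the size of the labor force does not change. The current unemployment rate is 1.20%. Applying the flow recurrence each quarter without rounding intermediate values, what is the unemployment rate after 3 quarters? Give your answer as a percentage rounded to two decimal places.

Unemployment rate after three quarters ≈ 4.44%.

With a fixed labor force, u_{t+1} = u_t + s·(1−u_t) − f·u_t = u_t·(1−s−f) + s.
Here 1−s−f = 0.611 and s = 0.021.
u_1 = 0.012000 × 0.611 + 0.021 = 0.028332.
u_2 = 0.028332 × 0.611 + 0.021 = 0.038311.
u_3 = 0.038311 × 0.611 + 0.021 = 0.044408.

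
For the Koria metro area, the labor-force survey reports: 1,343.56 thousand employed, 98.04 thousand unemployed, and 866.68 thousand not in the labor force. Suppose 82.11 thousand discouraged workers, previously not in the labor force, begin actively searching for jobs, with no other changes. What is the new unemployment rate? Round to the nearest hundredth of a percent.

Initially, labor force = 1,343.56 + 98.04 = 1,441.60 thousand, so u = 98.04/1,441.60 = 6.80%.
After the change, unemployed and labor force both rise by 82.11 → E = 1,343.56, U = 180.15, labor force = 1,523.71 thousand.
New unemployment rate = 180.15 / 1,523.71 = 11.82%.

New unemployment rate ≈ 11.82%.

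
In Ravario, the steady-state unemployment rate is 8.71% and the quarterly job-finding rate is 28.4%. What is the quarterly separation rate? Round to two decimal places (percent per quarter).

Separation rate ≈ 2.71% per quarter.

From u* = s/(s+f): s = u·f/(1−u).
s = 0.0871 × 28.4 / (1 − 0.0871) = 2.4736 / 0.9129 ≈ 2.71% per quarter.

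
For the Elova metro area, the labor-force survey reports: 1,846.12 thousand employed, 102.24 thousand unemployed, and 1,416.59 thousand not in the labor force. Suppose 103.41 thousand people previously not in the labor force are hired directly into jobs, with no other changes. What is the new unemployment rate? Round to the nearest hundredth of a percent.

Initially, labor force = 1,846.12 + 102.24 = 1,948.36 thousand, so u = 102.24/1,948.36 = 5.25%.
After the change, employed and labor force both rise by 103.41; unemployed unchanged → E = 1,949.53, U = 102.24, labor force = 2,051.77 thousand.
New unemployment rate = 102.24 / 2,051.77 = 4.98%.

New unemployment rate ≈ 4.98%.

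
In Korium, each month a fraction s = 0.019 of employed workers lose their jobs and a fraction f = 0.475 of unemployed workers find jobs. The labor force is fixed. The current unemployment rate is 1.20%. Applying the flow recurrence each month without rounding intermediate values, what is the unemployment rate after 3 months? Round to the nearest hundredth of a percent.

Unemployment rate after three months ≈ 3.50%.

With a fixed labor force, u_{t+1} = u_t + s·(1−u_t) − f·u_t = u_t·(1−s−f) + s.
Here 1−s−f = 0.506 and s = 0.019.
u_1 = 0.012000 × 0.506 + 0.019 = 0.025072.
u_2 = 0.025072 × 0.506 + 0.019 = 0.031686.
u_3 = 0.031686 × 0.506 + 0.019 = 0.035033.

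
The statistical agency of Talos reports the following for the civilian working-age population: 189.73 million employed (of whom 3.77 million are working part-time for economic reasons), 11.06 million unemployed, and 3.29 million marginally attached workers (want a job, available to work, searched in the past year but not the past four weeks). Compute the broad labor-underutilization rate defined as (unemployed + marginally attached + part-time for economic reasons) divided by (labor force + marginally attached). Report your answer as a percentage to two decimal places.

Broad underutilization rate ≈ 8.88%.

Labor force = 189.73 + 11.06 = 200.79 million.
Numerator = 11.06 + 3.29 + 3.77 = 18.12 million.
Denominator = 200.79 + 3.29 = 204.08 million.
Broad rate = 18.12 / 204.08 = 8.88%.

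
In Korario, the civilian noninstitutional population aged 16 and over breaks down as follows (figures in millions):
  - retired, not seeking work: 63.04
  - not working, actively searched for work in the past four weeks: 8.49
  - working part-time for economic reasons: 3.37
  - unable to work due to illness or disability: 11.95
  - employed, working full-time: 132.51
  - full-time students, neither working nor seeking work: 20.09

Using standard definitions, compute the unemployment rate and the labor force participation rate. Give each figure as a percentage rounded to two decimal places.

Unemployment rate ≈ 5.88%; labor force participation rate ≈ 60.29%.

Employed = 3.37 + 132.51 = 135.88 million (anyone who worked, including part-time for economic reasons, counts as employed).
Unemployed = 8.49 million.
Labor force = 135.88 + 8.49 = 144.37 million.
Not in labor force = 63.04 + 11.95 + 20.09 = 95.08 million (those not working and not actively searching are outside the labor force).
Civilian working-age population = 144.37 + 95.08 = 239.45 million.
Unemployment rate = 8.49 / 144.37 = 5.88%.
Labor force participation rate = 144.37 / 239.45 = 60.29%.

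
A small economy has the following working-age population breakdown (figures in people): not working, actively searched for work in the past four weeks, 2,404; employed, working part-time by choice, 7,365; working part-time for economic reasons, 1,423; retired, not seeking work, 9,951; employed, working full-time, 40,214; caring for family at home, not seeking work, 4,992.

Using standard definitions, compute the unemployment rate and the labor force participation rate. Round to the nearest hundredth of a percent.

Employed = 7,365 + 1,423 + 40,214 = 49,002 (anyone who worked, including part-time for economic reasons, counts as employed).
Unemployed = 2,404.
Labor force = 49,002 + 2,404 = 51,406.
Not in labor force = 9,951 + 4,992 = 14,943 (those not working and not actively searching are outside the labor force).
Civilian working-age population = 51,406 + 14,943 = 66,349.
Unemployment rate = 2,404 / 51,406 = 4.68%.
Labor force participation rate = 51,406 / 66,349 = 77.48%.

Unemployment rate ≈ 4.68%; labor force participation rate ≈ 77.48%.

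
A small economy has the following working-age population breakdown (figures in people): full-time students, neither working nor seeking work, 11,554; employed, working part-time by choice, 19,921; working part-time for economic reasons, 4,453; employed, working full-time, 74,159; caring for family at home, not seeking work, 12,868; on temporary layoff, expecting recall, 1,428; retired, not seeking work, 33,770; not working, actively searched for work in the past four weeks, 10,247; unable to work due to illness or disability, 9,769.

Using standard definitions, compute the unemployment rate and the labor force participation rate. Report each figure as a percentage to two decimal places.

Unemployment rate ≈ 10.59%; labor force participation rate ≈ 61.86%.

Employed = 19,921 + 4,453 + 74,159 = 98,533 (anyone who worked, including part-time for economic reasons, counts as employed).
Unemployed = 1,428 + 10,247 = 11,675 (jobless and actively searching, or on temporary layoff).
Labor force = 98,533 + 11,675 = 110,208.
Not in labor force = 11,554 + 12,868 + 33,770 + 9,769 = 67,961 (those not working and not actively searching are outside the labor force).
Civilian working-age population = 110,208 + 67,961 = 178,169.
Unemployment rate = 11,675 / 110,208 = 10.59%.
Labor force participation rate = 110,208 / 178,169 = 61.86%.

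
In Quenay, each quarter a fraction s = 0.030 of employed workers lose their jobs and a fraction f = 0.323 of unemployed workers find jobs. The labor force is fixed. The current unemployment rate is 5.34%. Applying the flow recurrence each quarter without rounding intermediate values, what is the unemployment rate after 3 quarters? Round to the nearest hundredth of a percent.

Unemployment rate after three quarters ≈ 7.64%.

With a fixed labor force, u_{t+1} = u_t + s·(1−u_t) − f·u_t = u_t·(1−s−f) + s.
Here 1−s−f = 0.647 and s = 0.030.
u_1 = 0.053400 × 0.647 + 0.030 = 0.064550.
u_2 = 0.064550 × 0.647 + 0.030 = 0.071764.
u_3 = 0.071764 × 0.647 + 0.030 = 0.076431.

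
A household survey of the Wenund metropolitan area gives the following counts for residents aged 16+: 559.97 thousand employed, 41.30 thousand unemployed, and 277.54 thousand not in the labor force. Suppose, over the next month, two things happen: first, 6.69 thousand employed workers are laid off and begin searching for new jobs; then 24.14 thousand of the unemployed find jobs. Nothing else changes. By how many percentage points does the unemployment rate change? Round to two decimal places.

Initially, labor force = 559.97 + 41.30 = 601.27 thousand, so u = 41.30/601.27 = 6.87%.
After the first change, employed falls and unemployed rises by 6.69; labor force unchanged → E = 553.28, U = 47.99, labor force = 601.27 thousand.
After the second change, unemployed falls and employed rises by 24.14; labor force unchanged → E = 577.42, U = 23.85, labor force = 601.27 thousand.
New unemployment rate = 23.85 / 601.27 = 3.97%.
Change = 3.97% − 6.87% = −2.90 percentage points.

The unemployment rate changes by −2.90 percentage points.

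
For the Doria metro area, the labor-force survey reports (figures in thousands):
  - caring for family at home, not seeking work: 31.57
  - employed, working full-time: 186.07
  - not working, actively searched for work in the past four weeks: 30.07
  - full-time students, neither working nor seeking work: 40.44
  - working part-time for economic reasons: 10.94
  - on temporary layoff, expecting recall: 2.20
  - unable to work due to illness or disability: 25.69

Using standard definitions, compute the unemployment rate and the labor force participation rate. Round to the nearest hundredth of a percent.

Employed = 186.07 + 10.94 = 197.01 thousand (anyone who worked, including part-time for economic reasons, counts as employed).
Unemployed = 30.07 + 2.20 = 32.27 thousand (jobless and actively searching, or on temporary layoff).
Labor force = 197.01 + 32.27 = 229.28 thousand.
Not in labor force = 31.57 + 40.44 + 25.69 = 97.70 thousand (those not working and not actively searching are outside the labor force).
Civilian working-age population = 229.28 + 97.70 = 326.98 thousand.
Unemployment rate = 32.27 / 229.28 = 14.07%.
Labor force participation rate = 229.28 / 326.98 = 70.12%.

Unemployment rate ≈ 14.07%; labor force participation rate ≈ 70.12%.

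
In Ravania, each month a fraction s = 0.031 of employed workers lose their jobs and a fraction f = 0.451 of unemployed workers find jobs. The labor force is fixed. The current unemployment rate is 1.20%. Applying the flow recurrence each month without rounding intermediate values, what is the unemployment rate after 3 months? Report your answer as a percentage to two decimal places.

Unemployment rate after three months ≈ 5.70%.

With a fixed labor force, u_{t+1} = u_t + s·(1−u_t) − f·u_t = u_t·(1−s−f) + s.
Here 1−s−f = 0.518 and s = 0.031.
u_1 = 0.012000 × 0.518 + 0.031 = 0.037216.
u_2 = 0.037216 × 0.518 + 0.031 = 0.050278.
u_3 = 0.050278 × 0.518 + 0.031 = 0.057044.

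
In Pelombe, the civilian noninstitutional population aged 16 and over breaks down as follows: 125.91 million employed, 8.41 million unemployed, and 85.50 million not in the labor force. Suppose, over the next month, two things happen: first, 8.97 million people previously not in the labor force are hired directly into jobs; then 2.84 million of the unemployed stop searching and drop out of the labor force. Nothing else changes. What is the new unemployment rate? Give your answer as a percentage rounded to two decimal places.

Initially, labor force = 125.91 + 8.41 = 134.32 million, so u = 8.41/134.32 = 6.26%.
After the first change, employed and labor force both rise by 8.97; unemployed unchanged → E = 134.88, U = 8.41, labor force = 143.29 million.
After the second change, unemployed and labor force both fall by 2.84 → E = 134.88, U = 5.57, labor force = 140.45 million.
New unemployment rate = 5.57 / 140.45 = 3.97%.

New unemployment rate ≈ 3.97%.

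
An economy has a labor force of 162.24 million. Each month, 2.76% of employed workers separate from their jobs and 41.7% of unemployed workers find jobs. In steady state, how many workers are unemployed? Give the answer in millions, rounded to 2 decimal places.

Steady-state unemployment rate u* = s/(s+f) = 2.76/(2.76+41.7) = 0.062078.
Unemployed = u* × labor force = 0.062078 × 162.24 ≈ 10.07 million.

About 10.07 million are unemployed in steady state.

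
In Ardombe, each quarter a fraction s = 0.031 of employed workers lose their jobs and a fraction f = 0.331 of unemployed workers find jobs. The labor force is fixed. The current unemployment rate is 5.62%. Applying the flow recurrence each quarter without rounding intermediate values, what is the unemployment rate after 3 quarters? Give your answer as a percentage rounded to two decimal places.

With a fixed labor force, u_{t+1} = u_t + s·(1−u_t) − f·u_t = u_t·(1−s−f) + s.
Here 1−s−f = 0.638 and s = 0.031.
u_1 = 0.056200 × 0.638 + 0.031 = 0.066856.
u_2 = 0.066856 × 0.638 + 0.031 = 0.073654.
u_3 = 0.073654 × 0.638 + 0.031 = 0.077991.

Unemployment rate after three quarters ≈ 7.80%.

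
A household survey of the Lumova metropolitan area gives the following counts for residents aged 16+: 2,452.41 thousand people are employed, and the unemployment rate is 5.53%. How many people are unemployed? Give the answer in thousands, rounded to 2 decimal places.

About 143.56 thousand are unemployed.

Let U be the number unemployed. The labor force is E + U, and U/(E+U) = 0.0553.
So U = 0.0553 × 2,452.41 / (1 − 0.0553) = 135.6183 / 0.9447 ≈ 143.56 thousand.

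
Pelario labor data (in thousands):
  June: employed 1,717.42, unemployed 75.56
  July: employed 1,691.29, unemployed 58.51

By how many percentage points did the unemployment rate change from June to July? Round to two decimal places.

The unemployment rate changed by −0.87 percentage points.

June: labor force = 1,717.42 + 75.56 = 1,792.98; u = 75.56/1,792.98 = 4.21%.
July: labor force = 1,691.29 + 58.51 = 1,749.80; u = 58.51/1,749.80 = 3.34%.
Change = 3.34% − 4.21% = −0.87 pp.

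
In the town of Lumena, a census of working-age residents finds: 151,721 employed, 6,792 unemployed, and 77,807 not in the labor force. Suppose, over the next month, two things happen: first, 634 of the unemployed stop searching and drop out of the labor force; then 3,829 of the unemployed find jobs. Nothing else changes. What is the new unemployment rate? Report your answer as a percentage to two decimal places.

New unemployment rate ≈ 1.48%.

Initially, labor force = 151,721 + 6,792 = 158,513, so u = 6,792/158,513 = 4.28%.
After the first change, unemployed and labor force both fall by 634 → E = 151,721, U = 6,158, labor force = 157,879.
After the second change, unemployed falls and employed rises by 3,829; labor force unchanged → E = 155,550, U = 2,329, labor force = 157,879.
New unemployment rate = 2,329 / 157,879 = 1.48%.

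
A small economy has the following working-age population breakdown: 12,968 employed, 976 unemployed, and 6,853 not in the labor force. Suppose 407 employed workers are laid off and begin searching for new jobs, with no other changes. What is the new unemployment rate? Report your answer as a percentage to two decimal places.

New unemployment rate ≈ 9.92%.

Initially, labor force = 12,968 + 976 = 13,944, so u = 976/13,944 = 7.00%.
After the change, employed falls and unemployed rises by 407; labor force unchanged → E = 12,561, U = 1,383, labor force = 13,944.
New unemployment rate = 1,383 / 13,944 = 9.92%.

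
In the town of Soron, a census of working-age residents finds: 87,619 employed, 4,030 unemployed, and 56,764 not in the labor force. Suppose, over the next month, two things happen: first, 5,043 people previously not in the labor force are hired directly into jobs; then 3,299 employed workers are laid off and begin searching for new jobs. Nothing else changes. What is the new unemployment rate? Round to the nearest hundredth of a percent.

Initially, labor force = 87,619 + 4,030 = 91,649, so u = 4,030/91,649 = 4.40%.
After the first change, employed and labor force both rise by 5,043; unemployed unchanged → E = 92,662, U = 4,030, labor force = 96,692.
After the second change, employed falls and unemployed rises by 3,299; labor force unchanged → E = 89,363, U = 7,329, labor force = 96,692.
New unemployment rate = 7,329 / 96,692 = 7.58%.

New unemployment rate ≈ 7.58%.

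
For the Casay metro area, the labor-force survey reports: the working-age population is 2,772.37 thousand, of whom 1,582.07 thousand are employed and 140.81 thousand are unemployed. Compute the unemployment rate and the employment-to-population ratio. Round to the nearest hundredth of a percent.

Labor force = employed + unemployed = 1,582.07 + 140.81 = 1,722.88 thousand.
Unemployment rate = 140.81 / 1,722.88 = 8.17%.
Employment-population ratio = 1,582.07 / 2,772.37 = 57.07%.

Unemployment rate ≈ 8.17%; employment-population ratio ≈ 57.07%.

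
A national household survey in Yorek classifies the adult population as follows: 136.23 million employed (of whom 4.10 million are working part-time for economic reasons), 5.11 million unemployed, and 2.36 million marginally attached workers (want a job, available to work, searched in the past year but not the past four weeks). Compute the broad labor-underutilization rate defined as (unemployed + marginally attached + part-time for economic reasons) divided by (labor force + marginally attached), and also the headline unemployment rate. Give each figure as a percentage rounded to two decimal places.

Labor force = 136.23 + 5.11 = 141.34 million.
Numerator = 5.11 + 2.36 + 4.10 = 11.57 million.
Denominator = 141.34 + 2.36 = 143.70 million.
Broad rate = 11.57 / 143.70 = 8.05%.
Headline unemployment rate = 5.11 / 141.34 = 3.62%.

Broad underutilization rate ≈ 8.05%; headline unemployment rate ≈ 3.62%.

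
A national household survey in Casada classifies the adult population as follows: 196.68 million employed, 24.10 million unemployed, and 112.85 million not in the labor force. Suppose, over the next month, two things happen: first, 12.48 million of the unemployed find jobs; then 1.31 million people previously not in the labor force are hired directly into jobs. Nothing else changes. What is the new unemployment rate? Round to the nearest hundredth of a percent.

New unemployment rate ≈ 5.23%.

Initially, labor force = 196.68 + 24.10 = 220.78 million, so u = 24.10/220.78 = 10.92%.
After the first change, unemployed falls and employed rises by 12.48; labor force unchanged → E = 209.16, U = 11.62, labor force = 220.78 million.
After the second change, employed and labor force both rise by 1.31; unemployed unchanged → E = 210.47, U = 11.62, labor force = 222.09 million.
New unemployment rate = 11.62 / 222.09 = 5.23%.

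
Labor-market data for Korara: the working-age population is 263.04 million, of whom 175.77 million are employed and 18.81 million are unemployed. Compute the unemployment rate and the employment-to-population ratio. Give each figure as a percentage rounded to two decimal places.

Unemployment rate ≈ 9.67%; employment-population ratio ≈ 66.82%.

Labor force = employed + unemployed = 175.77 + 18.81 = 194.58 million.
Unemployment rate = 18.81 / 194.58 = 9.67%.
Employment-population ratio = 175.77 / 263.04 = 66.82%.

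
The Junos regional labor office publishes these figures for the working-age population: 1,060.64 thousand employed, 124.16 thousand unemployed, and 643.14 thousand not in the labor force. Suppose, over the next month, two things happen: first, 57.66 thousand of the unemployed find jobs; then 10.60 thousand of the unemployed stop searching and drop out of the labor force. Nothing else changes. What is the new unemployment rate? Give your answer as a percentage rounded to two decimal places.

New unemployment rate ≈ 4.76%.

Initially, labor force = 1,060.64 + 124.16 = 1,184.80 thousand, so u = 124.16/1,184.80 = 10.48%.
After the first change, unemployed falls and employed rises by 57.66; labor force unchanged → E = 1,118.30, U = 66.50, labor force = 1,184.80 thousand.
After the second change, unemployed and labor force both fall by 10.60 → E = 1,118.30, U = 55.90, labor force = 1,174.20 thousand.
New unemployment rate = 55.90 / 1,174.20 = 4.76%.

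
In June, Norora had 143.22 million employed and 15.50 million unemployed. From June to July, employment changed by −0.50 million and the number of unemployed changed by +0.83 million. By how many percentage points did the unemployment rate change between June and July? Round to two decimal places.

June: labor force = 143.22 + 15.50 = 158.72; u = 15.50/158.72 = 9.77%.
July: labor force = 142.72 + 16.33 = 159.05; u = 16.33/159.05 = 10.27%.
Change = 10.27% − 9.77% = +0.50 pp.

The unemployment rate changed by +0.50 percentage points.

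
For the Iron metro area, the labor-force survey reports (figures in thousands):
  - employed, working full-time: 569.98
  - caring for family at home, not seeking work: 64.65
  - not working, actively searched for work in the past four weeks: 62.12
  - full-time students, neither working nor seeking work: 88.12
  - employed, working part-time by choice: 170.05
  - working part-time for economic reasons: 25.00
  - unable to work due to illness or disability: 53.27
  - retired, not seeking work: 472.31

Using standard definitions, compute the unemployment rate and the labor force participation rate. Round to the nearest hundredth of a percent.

Employed = 569.98 + 170.05 + 25.00 = 765.03 thousand (anyone who worked, including part-time for economic reasons, counts as employed).
Unemployed = 62.12 thousand.
Labor force = 765.03 + 62.12 = 827.15 thousand.
Not in labor force = 64.65 + 88.12 + 53.27 + 472.31 = 678.35 thousand (those not working and not actively searching are outside the labor force).
Civilian working-age population = 827.15 + 678.35 = 1,505.50 thousand.
Unemployment rate = 62.12 / 827.15 = 7.51%.
Labor force participation rate = 827.15 / 1,505.50 = 54.94%.

Unemployment rate ≈ 7.51%; labor force participation rate ≈ 54.94%.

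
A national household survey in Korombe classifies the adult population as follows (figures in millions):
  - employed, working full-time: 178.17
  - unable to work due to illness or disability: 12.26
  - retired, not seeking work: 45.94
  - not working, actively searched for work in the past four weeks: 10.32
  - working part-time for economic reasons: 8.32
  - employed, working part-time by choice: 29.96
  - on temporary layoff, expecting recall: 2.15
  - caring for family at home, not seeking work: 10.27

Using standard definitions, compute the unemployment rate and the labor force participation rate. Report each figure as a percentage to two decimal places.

Employed = 178.17 + 8.32 + 29.96 = 216.45 million (anyone who worked, including part-time for economic reasons, counts as employed).
Unemployed = 10.32 + 2.15 = 12.47 million (jobless and actively searching, or on temporary layoff).
Labor force = 216.45 + 12.47 = 228.92 million.
Not in labor force = 12.26 + 45.94 + 10.27 = 68.47 million (those not working and not actively searching are outside the labor force).
Civilian working-age population = 228.92 + 68.47 = 297.39 million.
Unemployment rate = 12.47 / 228.92 = 5.45%.
Labor force participation rate = 228.92 / 297.39 = 76.98%.

Unemployment rate ≈ 5.45%; labor force participation rate ≈ 76.98%.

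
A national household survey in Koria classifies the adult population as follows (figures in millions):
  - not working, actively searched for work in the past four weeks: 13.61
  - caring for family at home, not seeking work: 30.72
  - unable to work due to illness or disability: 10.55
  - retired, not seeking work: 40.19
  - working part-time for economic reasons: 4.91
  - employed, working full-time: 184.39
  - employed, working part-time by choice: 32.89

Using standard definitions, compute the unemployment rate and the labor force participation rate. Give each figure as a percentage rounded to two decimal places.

Unemployment rate ≈ 5.77%; labor force participation rate ≈ 74.32%.

Employed = 4.91 + 184.39 + 32.89 = 222.19 million (anyone who worked, including part-time for economic reasons, counts as employed).
Unemployed = 13.61 million.
Labor force = 222.19 + 13.61 = 235.80 million.
Not in labor force = 30.72 + 10.55 + 40.19 = 81.46 million (those not working and not actively searching are outside the labor force).
Civilian working-age population = 235.80 + 81.46 = 317.26 million.
Unemployment rate = 13.61 / 235.80 = 5.77%.
Labor force participation rate = 235.80 / 317.26 = 74.32%.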